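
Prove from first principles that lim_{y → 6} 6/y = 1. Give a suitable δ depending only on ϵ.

Fix ϵ > 0. We seek δ > 0 such that 0 < |y − 6| < δ implies |6/y − 1| < ϵ.
|6/y − 1| = 6·|6 − y|/(6·|y|) = 6|y − 6|/(6|y|).
Restrict δ ≤ 3. Then |y − 6| < 3 gives |y| > 3, so 6|y| > 18.
Then |6/y − 1| < 6|y − 6|/18, which is < ϵ when |y − 6| < 3ϵ.
Take δ = min(3, 3ϵ). Then 0 < |y − 6| < δ gives both |y − 6| < 3 and |y − 6| < 3ϵ, so |6/y − 1| < ϵ.

δ = min(3, 3ϵ)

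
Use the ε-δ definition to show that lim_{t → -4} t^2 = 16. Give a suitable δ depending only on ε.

Let ε > 0. We seek δ > 0 with 0 < |t + 4| < δ ⇒ |t^2 − 16| < ε.
Factor: t^2 − 16 = (t + 4)(t - 4), so |t^2 − 16| = |t + 4|·|t - 4|.
Restrict δ ≤ 1. Then |t + 4| < 1 gives |t| < 5, so by the triangle inequality |t - 4| ≤ 5 + 4 = 9.
Hence |t^2 − 16| ≤ 9|t + 4|, which is < ε once |t + 4| < ε/9.
Take δ = min(1, ε/9). If 0 < |t + 4| < δ then both bounds hold and |t^2 − 16| ≤ 9|t + 4| < 9·(ε/9) = ε.

δ = min(1, ε/9)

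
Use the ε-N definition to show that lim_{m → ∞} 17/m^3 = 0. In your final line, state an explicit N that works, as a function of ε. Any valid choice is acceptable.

Let ε > 0 be given. For m ≥ 1, |17/m^3 − 0| = 17/m^3.
17/m^3 < ε ⇔ m^3 > 17/ε ⇔ m > (17/ε)^{1/3}.
Take N = (17/ε)^{1/3}. Then m > N implies 17/m^3 < ε.

N = (17/ε)^{1/3}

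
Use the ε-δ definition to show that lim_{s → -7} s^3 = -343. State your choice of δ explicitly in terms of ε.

Let ε > 0 be given. We seek δ > 0 with 0 < |s + 7| < δ ⇒ |s^3 + 343| < ε.
Factor: s^3 + 343 = (s + 7)(s^2 - 7s + 49), so |s^3 + 343| = |s + 7|·|s^2 - 7s + 49|.
Impose δ ≤ 1 so that |s| < 8; then |s^2 - 7s + 49| ≤ 169.
Hence |s^3 + 343| ≤ 169|s + 7|, which is < ε once |s + 7| < ε/169.
Take δ = min(1, ε/169). If 0 < |s + 7| < δ then both bounds hold and |s^3 + 343| ≤ 169|s + 7| < 169·(ε/169) = ε.

δ = min(1, ε/169)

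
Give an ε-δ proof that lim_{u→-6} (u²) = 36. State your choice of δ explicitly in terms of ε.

Let ε > 0. We seek δ > 0 with 0 < |u + 6| < δ ⇒ |u² − 36| < ε.
Factor: u² − 36 = (u + 6)(u - 6), so |u² − 36| = |u + 6|·|u - 6|.
Restrict δ ≤ 2. Then |u + 6| < 2 gives |u| < 8, so by the triangle inequality |u - 6| ≤ 8 + 6 = 14.
Hence |u² − 36| ≤ 14|u + 6|, which is < ε once |u + 6| < ε/14.
Take δ = min(2, ε/14). If 0 < |u + 6| < δ then both bounds hold and |u² − 36| ≤ 14|u + 6| < 14·(ε/14) = ε.

δ = min(2, ε/14)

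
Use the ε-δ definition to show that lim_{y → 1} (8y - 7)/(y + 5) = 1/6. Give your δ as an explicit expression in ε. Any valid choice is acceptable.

δ = min(3, (18/47)ε)

Let ε > 0. We want δ > 0 with 0 < |y − 1| < δ ⇒ |(8y - 7)/(y + 5) − (1/6)| < ε.
Combining over a common denominator, (8y - 7)/(y + 5) − (1/6) = [(8y - 7)·6 − 1·(y + 5)] / [6·(y + 5)] = 47(y − 1) / (6(y + 5)).
So |(8y - 7)/(y + 5) − (1/6)| = 47|y − 1| / (6·|y + 5|).
Restrict δ ≤ 3. Then |y − 1| < 3 gives |y + 5| = |(y − 1) + 6| ≥ 6 − 3 = 3.
Hence |(8y - 7)/(y + 5) − (1/6)| < 47|y − 1|/(6·3) = (47/18)|y − 1|, which is < ε once |y − 1| < (18/47)ε.
Take δ = min(3, (18/47)ε). Then 0 < |y − 1| < δ forces both bounds, so |(8y - 7)/(y + 5) − (1/6)| < ε.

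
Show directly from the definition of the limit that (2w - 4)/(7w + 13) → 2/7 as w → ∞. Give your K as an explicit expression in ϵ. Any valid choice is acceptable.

Let ϵ > 0 be given. We seek K > 0 such that w > K implies |(2w - 4)/(7w + 13) − (2/7)| < ϵ.
(2w - 4)/(7w + 13) − (2/7) = (7(2w - 4) − 2(7w + 13)) / (7(7w + 13)) = -54/(7(7w + 13)).
For w > 0 we have 7w + 13 > 7w, so |(2w - 4)/(7w + 13) − (2/7)| = 54/(7(7w + 13)) < 54/(7·7w) = (54/49)/w.
Thus |(2w - 4)/(7w + 13) − (2/7)| < ϵ whenever w > (54/49)/ϵ.
Take K = (54/49)/ϵ. If w > K then |(2w - 4)/(7w + 13) − (2/7)| < (54/49)/w < ϵ.

K = (54/49)/ϵ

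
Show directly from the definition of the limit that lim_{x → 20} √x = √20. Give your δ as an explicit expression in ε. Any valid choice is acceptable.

Suppose ε > 0. We want δ > 0 such that 0 < |x − 20| < δ implies |√x − √20| < ε.
Multiplying by the conjugate, |√x − √20| = |x − 20|/(√x + √20).
Restrict δ ≤ 20 so that |x − 20| < 20 forces x > 0, and then √x + √20 > √20.
Hence |√x − √20| < |x − 20|/√20, which is < ε once |x − 20| < √20·ε.
Take δ = min(20, √20·ε). If 0 < |x − 20| < δ then x > 0 and |√x − √20| < |x − 20|/√20 < ε.

δ = min(20, √20·ε)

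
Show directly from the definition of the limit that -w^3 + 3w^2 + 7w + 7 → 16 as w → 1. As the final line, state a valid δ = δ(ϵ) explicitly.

Let ϵ > 0 be given. We want δ > 0 such that 0 < |w − 1| < δ implies |(-w^3 + 3w^2 + 7w + 7) − 16| < ϵ.
(-w^3 + 3w^2 + 7w + 7) − 16 = -w^3 + 3w^2 + 7w - 9 = (w − 1)(-w^2 + 2w + 9).
So |(-w^3 + 3w^2 + 7w + 7) − 16| = |w − 1|·|-w^2 + 2w + 9|.
Require δ ≤ 1. Then |w − 1| < 1 gives |w| < 2, and by the triangle inequality |-w^2 + 2w + 9| ≤ 2^2 + 2·2 + 9 = 17.
Hence |(-w^3 + 3w^2 + 7w + 7) − 16| ≤ 17|w − 1| < ϵ provided |w − 1| < ϵ/17.
Choosing δ = min(1, ϵ/17) ensures both conditions, hence |(-w^3 + 3w^2 + 7w + 7) − 16| < ϵ.

δ = min(1, ϵ/17)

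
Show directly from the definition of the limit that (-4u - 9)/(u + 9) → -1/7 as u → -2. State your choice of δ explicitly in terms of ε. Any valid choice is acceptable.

δ = min(7/2, (49/54)ε)

Let ε > 0 be given. We want δ > 0 with 0 < |u + 2| < δ ⇒ |(-4u - 9)/(u + 9) + 1/7| < ε.
Combining over a common denominator, (-4u - 9)/(u + 9) + 1/7 = [(-4u - 9)·7 − (-1)·(u + 9)] / [7·(u + 9)] = -27(u + 2) / (7(u + 9)).
So |(-4u - 9)/(u + 9) + 1/7| = 27|u + 2| / (7·|u + 9|).
Require δ ≤ 7/2, so |u + 9| ≥ |7| − |u + 2| > 7 − 7/2 = 7/2.
Hence |(-4u - 9)/(u + 9) + 1/7| < 27|u + 2|/(7·(7/2)) = (54/49)|u + 2|, which is < ε once |u + 2| < (49/54)ε.
Take δ = min(7/2, (49/54)ε). Then 0 < |u + 2| < δ forces both bounds, so |(-4u - 9)/(u + 9) + 1/7| < ε.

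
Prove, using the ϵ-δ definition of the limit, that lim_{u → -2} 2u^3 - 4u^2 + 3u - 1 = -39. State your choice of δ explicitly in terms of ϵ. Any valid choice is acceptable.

Suppose ϵ > 0. We want δ > 0 such that 0 < |u + 2| < δ implies |(2u^3 - 4u^2 + 3u - 1) + 39| < ϵ.
(2u^3 - 4u^2 + 3u - 1) + 39 = 2u^3 - 4u^2 + 3u + 38 = (u + 2)(2u^2 - 8u + 19).
So |(2u^3 - 4u^2 + 3u - 1) + 39| = |u + 2|·|2u^2 - 8u + 19|.
Assume first that |u + 2| < 2, so |u| < 4. Then |2u^2 - 8u + 19| ≤ 2·4^2 + 8·4 + 19 = 83.
Hence |(2u^3 - 4u^2 + 3u - 1) + 39| ≤ 83|u + 2| < ϵ provided |u + 2| < ϵ/83.
Take δ = min(2, ϵ/83). Then 0 < |u + 2| < δ gives both |u + 2| < 2 and |u + 2| < ϵ/83, so |(2u^3 - 4u^2 + 3u - 1) + 39| < ϵ.

δ = min(2, ϵ/83)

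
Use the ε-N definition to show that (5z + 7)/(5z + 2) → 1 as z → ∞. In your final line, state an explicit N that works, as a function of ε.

N = 1/ε

Suppose ε > 0. We seek N > 0 such that z > N implies |(5z + 7)/(5z + 2) − 1| < ε.
(5z + 7)/(5z + 2) − 1 = (5(5z + 7) − 5(5z + 2)) / (5(5z + 2)) = 25/(5(5z + 2)).
For z > 0 we have 5z + 2 > 5z, so |(5z + 7)/(5z + 2) − 1| = 25/(5(5z + 2)) < 25/(5·5z) = 1/z.
Thus |(5z + 7)/(5z + 2) − 1| < ε whenever z > 1/ε.
Take N = 1/ε. If z > N then |(5z + 7)/(5z + 2) − 1| < 1/z < ε.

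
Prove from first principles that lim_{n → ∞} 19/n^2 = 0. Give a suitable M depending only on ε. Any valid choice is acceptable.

Fix ε > 0. For n ≥ 1, |19/n^2 − 0| = 19/n^2.
19/n^2 < ε ⇔ n^2 > 19/ε ⇔ n > (19/ε)^{1/2}.
Take M = (19/ε)^{1/2}. Then n > M implies 19/n^2 < ε.

M = (19/ε)^{1/2}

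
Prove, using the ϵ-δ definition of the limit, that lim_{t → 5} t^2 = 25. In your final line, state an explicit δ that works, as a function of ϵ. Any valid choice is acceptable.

δ = min(2, ϵ/12)

Let ϵ > 0. We seek δ > 0 with 0 < |t − 5| < δ ⇒ |t^2 − 25| < ϵ.
Factor: t^2 − 25 = (t − 5)(t + 5), so |t^2 − 25| = |t − 5|·|t + 5|.
Restrict δ ≤ 2. Then |t − 5| < 2 gives |t| < 7, so by the triangle inequality |t + 5| ≤ 7 + 5 = 12.
Hence |t^2 − 25| ≤ 12|t − 5|, which is < ϵ once |t − 5| < ϵ/12.
Take δ = min(2, ϵ/12). If 0 < |t − 5| < δ then both bounds hold and |t^2 − 25| ≤ 12|t − 5| < 12·(ϵ/12) = ϵ.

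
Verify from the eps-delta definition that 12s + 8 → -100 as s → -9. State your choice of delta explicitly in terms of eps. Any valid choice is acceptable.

delta = eps/12

Let eps > 0 be given. We need delta > 0 so that 0 < |s + 9| < delta implies |(12s + 8) + 100| < eps.
Since (12s + 8) + 100 = 12(s + 9), we have |(12s + 8) + 100| = 12|s + 9|.
So 12|s + 9| < eps exactly when |s + 9| < eps/12.
Choosing delta = eps/12 gives |(12s + 8) + 100| = 12|s + 9| < eps whenever |s + 9| < delta.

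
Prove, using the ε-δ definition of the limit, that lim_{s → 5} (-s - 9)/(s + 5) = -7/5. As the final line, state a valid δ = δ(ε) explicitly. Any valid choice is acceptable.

δ = min(5, (25/2)ε)

Let ε > 0. We want δ > 0 with 0 < |s − 5| < δ ⇒ |(-s - 9)/(s + 5) + 7/5| < ε.
Combining over a common denominator, (-s - 9)/(s + 5) + 7/5 = [(-s - 9)·10 − (-14)·(s + 5)] / [10·(s + 5)] = 4(s − 5) / (10(s + 5)).
So |(-s - 9)/(s + 5) + 7/5| = 4|s − 5| / (10·|s + 5|).
Restrict δ ≤ 5. Then |s − 5| < 5 gives |s + 5| = |(s − 5) + 10| ≥ 10 − 5 = 5.
Hence |(-s - 9)/(s + 5) + 7/5| < 4|s − 5|/(10·5) = (2/25)|s − 5|, which is < ε once |s − 5| < (25/2)ε.
Take δ = min(5, (25/2)ε). Then 0 < |s − 5| < δ forces both bounds, so |(-s - 9)/(s + 5) + 7/5| < ε.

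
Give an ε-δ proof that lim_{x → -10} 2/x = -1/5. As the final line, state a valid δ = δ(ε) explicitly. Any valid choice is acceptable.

δ = min(5, 25ε)

Let ε > 0. We seek δ > 0 such that 0 < |x + 10| < δ implies |2/x + 1/5| < ε.
|2/x + 1/5| = 2·|-10 − x|/(10·|x|) = 2|x + 10|/(10|x|).
Restrict δ ≤ 5. Then |x + 10| < 5 gives |x| > 5, so 10|x| > 50.
Then |2/x + 1/5| < 2|x + 10|/50, which is < ε when |x + 10| < 25ε.
Take δ = min(5, 25ε). Then 0 < |x + 10| < δ gives both |x + 10| < 5 and |x + 10| < 25ε, so |2/x + 1/5| < ε.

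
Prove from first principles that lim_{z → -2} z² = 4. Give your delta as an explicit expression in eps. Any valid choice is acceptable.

Fix eps > 0. We seek delta > 0 with 0 < |z + 2| < delta ⇒ |z² − 4| < eps.
Factor: z² − 4 = (z + 2)(z - 2), so |z² − 4| = |z + 2|·|z - 2|.
Restrict delta ≤ 1. Then |z + 2| < 1 gives |z| < 3, so by the triangle inequality |z - 2| ≤ 3 + 2 = 5.
Hence |z² − 4| ≤ 5|z + 2|, which is < eps once |z + 2| < eps/5.
Take delta = min(1, eps/5). If 0 < |z + 2| < delta then both bounds hold and |z² − 4| ≤ 5|z + 2| < 5·(eps/5) = eps.

delta = min(1, eps/5)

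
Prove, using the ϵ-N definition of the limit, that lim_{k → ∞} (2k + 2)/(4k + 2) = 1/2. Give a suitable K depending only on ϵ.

Suppose ϵ > 0. For k ≥ 1, |(2k + 2)/(4k + 2) − (1/2)| = |4|/(4(4k + 2)) = 4/(4(4k + 2)).
Since 4k + 2 ≥ 4k for k ≥ 1, this is ≤ 4/(4·4k) = (1/4)/k.
So |(2k + 2)/(4k + 2) − (1/2)| < ϵ whenever k > (1/4)/ϵ.
Take K = (1/4)/ϵ. If k > K then |(2k + 2)/(4k + 2) − (1/2)| ≤ (1/4)/k < ϵ.

K = (1/4)/ϵ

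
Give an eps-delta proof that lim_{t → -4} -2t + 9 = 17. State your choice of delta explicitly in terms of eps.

Let eps > 0. We need delta > 0 so that 0 < |t + 4| < delta implies |(-2t + 9) − 17| < eps.
Since (-2t + 9) − 17 = -2(t + 4), we have |(-2t + 9) − 17| = 2|t + 4|.
So 2|t + 4| < eps exactly when |t + 4| < eps/2.
Choosing delta = eps/2 gives |(-2t + 9) − 17| = 2|t + 4| < eps whenever |t + 4| < delta.

delta = eps/2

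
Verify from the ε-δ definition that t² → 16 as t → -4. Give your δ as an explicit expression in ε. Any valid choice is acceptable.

Fix ε > 0. We seek δ > 0 with 0 < |t + 4| < δ ⇒ |t² − 16| < ε.
Factor: t² − 16 = (t + 4)(t - 4), so |t² − 16| = |t + 4|·|t - 4|.
Impose δ ≤ 2 so that |t| < 6; then |t - 4| ≤ 10.
Hence |t² − 16| ≤ 10|t + 4|, which is < ε once |t + 4| < ε/10.
Take δ = min(2, ε/10). If 0 < |t + 4| < δ then both bounds hold and |t² − 16| ≤ 10|t + 4| < 10·(ε/10) = ε.

δ = min(2, ε/10)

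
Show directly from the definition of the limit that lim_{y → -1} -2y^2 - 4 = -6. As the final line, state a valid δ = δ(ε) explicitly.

Let ε > 0 be given. We want δ > 0 such that 0 < |y + 1| < δ implies |(-2y^2 - 4) + 6| < ε.
(-2y^2 - 4) + 6 = -2y^2 + 2 = (y + 1)(-2y + 2).
So |(-2y^2 - 4) + 6| = |y + 1|·|-2y + 2|.
Require δ ≤ 1. Then |y + 1| < 1 gives |y| < 2, and by the triangle inequality |-2y + 2| ≤ 2·2 + 2 = 6.
Hence |(-2y^2 - 4) + 6| ≤ 6|y + 1| < ε provided |y + 1| < ε/6.
Take δ = min(1, ε/6). Then 0 < |y + 1| < δ gives both |y + 1| < 1 and |y + 1| < ε/6, so |(-2y^2 - 4) + 6| < ε.

δ = min(1, ε/6)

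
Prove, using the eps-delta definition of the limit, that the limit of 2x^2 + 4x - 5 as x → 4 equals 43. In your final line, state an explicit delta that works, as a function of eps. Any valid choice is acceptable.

Fix eps > 0. We want delta > 0 such that 0 < |x − 4| < delta implies |(2x^2 + 4x - 5) − 43| < eps.
(2x^2 + 4x - 5) − 43 = 2x^2 + 4x - 48 = (x − 4)(2x + 12).
So |(2x^2 + 4x - 5) − 43| = |x − 4|·|2x + 12|.
Require delta ≤ 2. Then |x − 4| < 2 gives |x| < 6, and by the triangle inequality |2x + 12| ≤ 2·6 + 12 = 24.
Hence |(2x^2 + 4x - 5) − 43| ≤ 24|x − 4| < eps provided |x − 4| < eps/24.
Take delta = min(2, eps/24). Then 0 < |x − 4| < delta gives both |x − 4| < 2 and |x − 4| < eps/24, so |(2x^2 + 4x - 5) − 43| < eps.

delta = min(2, eps/24)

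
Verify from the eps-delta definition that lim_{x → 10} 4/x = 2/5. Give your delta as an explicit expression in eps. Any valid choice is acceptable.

delta = min(5, (25/2)eps)

Suppose eps > 0. We seek delta > 0 such that 0 < |x − 10| < delta implies |4/x − (2/5)| < eps.
|4/x − (2/5)| = 4·|10 − x|/(10·|x|) = 4|x − 10|/(10|x|).
Require delta ≤ 5 so that |x| > 10 − 5 = 5, hence 10|x| > 50.
Then |4/x − (2/5)| < 4|x − 10|/50, which is < eps when |x − 10| < (25/2)eps.
Take delta = min(5, (25/2)eps). Then 0 < |x − 10| < delta gives both |x − 10| < 5 and |x − 10| < (25/2)eps, so |4/x − (2/5)| < eps.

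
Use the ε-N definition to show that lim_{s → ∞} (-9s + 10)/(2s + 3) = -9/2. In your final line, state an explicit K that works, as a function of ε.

K = (47/4)/ε

Fix ε > 0. We seek K > 0 such that s > K implies |(-9s + 10)/(2s + 3) + 9/2| < ε.
(-9s + 10)/(2s + 3) + 9/2 = (2(-9s + 10) − (-9)(2s + 3)) / (2(2s + 3)) = 47/(2(2s + 3)).
For s > 0 we have 2s + 3 > 2s, so |(-9s + 10)/(2s + 3) + 9/2| = 47/(2(2s + 3)) < 47/(2·2s) = (47/4)/s.
Thus |(-9s + 10)/(2s + 3) + 9/2| < ε whenever s > (47/4)/ε.
Take K = (47/4)/ε. If s > K then |(-9s + 10)/(2s + 3) + 9/2| < (47/4)/s < ε.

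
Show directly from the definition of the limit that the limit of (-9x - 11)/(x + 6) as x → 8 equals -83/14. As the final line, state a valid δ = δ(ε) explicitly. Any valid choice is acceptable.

Suppose ε > 0. We want δ > 0 with 0 < |x − 8| < δ ⇒ |(-9x - 11)/(x + 6) + 83/14| < ε.
Combining over a common denominator, (-9x - 11)/(x + 6) + 83/14 = [(-9x - 11)·14 − (-83)·(x + 6)] / [14·(x + 6)] = -43(x − 8) / (14(x + 6)).
So |(-9x - 11)/(x + 6) + 83/14| = 43|x − 8| / (14·|x + 6|).
Require δ ≤ 7, so |x + 6| ≥ |14| − |x − 8| > 14 − 7 = 7.
Hence |(-9x - 11)/(x + 6) + 83/14| < 43|x − 8|/(14·7) = (43/98)|x − 8|, which is < ε once |x − 8| < (98/43)ε.
Take δ = min(7, (98/43)ε). Then 0 < |x − 8| < δ forces both bounds, so |(-9x - 11)/(x + 6) + 83/14| < ε.

δ = min(7, (98/43)ε)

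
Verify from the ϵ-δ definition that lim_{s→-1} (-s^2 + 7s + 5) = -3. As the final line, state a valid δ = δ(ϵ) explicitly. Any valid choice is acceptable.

δ = min(1, ϵ/10)

Let ϵ > 0. We want δ > 0 such that 0 < |s + 1| < δ implies |(-s^2 + 7s + 5) + 3| < ϵ.
(-s^2 + 7s + 5) + 3 = -s^2 + 7s + 8 = (s + 1)(-s + 8).
So |(-s^2 + 7s + 5) + 3| = |s + 1|·|-s + 8|.
Assume first that |s + 1| < 1, so |s| < 2. Then |-s + 8| ≤ 2 + 8 = 10.
Hence |(-s^2 + 7s + 5) + 3| ≤ 10|s + 1| < ϵ provided |s + 1| < ϵ/10.
Take δ = min(1, ϵ/10). Then 0 < |s + 1| < δ gives both |s + 1| < 1 and |s + 1| < ϵ/10, so |(-s^2 + 7s + 5) + 3| < ϵ.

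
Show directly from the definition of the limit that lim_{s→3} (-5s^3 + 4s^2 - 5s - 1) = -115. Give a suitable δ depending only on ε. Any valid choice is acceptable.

δ = min(2, ε/218)

Suppose ε > 0. We want δ > 0 such that 0 < |s − 3| < δ implies |(-5s^3 + 4s^2 - 5s - 1) + 115| < ε.
(-5s^3 + 4s^2 - 5s - 1) + 115 = -5s^3 + 4s^2 - 5s + 114 = (s − 3)(-5s^2 - 11s - 38).
So |(-5s^3 + 4s^2 - 5s - 1) + 115| = |s − 3|·|-5s^2 - 11s - 38|.
Assume first that |s − 3| < 2, so |s| < 5. Then |-5s^2 - 11s - 38| ≤ 5·5^2 + 11·5 + 38 = 218.
Hence |(-5s^3 + 4s^2 - 5s - 1) + 115| ≤ 218|s − 3| < ε provided |s − 3| < ε/218.
Take δ = min(2, ε/218). Then 0 < |s − 3| < δ gives both |s − 3| < 2 and |s − 3| < ε/218, so |(-5s^3 + 4s^2 - 5s - 1) + 115| < ε.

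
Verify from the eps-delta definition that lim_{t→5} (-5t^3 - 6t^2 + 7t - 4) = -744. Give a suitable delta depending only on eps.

Let eps > 0. We want delta > 0 such that 0 < |t − 5| < delta implies |(-5t^3 - 6t^2 + 7t - 4) + 744| < eps.
(-5t^3 - 6t^2 + 7t - 4) + 744 = -5t^3 - 6t^2 + 7t + 740 = (t − 5)(-5t^2 - 31t - 148).
So |(-5t^3 - 6t^2 + 7t - 4) + 744| = |t − 5|·|-5t^2 - 31t - 148|.
Require delta ≤ 2. Then |t − 5| < 2 gives |t| < 7, and by the triangle inequality |-5t^2 - 31t - 148| ≤ 5·7^2 + 31·7 + 148 = 610.
Hence |(-5t^3 - 6t^2 + 7t - 4) + 744| ≤ 610|t − 5| < eps provided |t − 5| < eps/610.
Take delta = min(2, eps/610). Then 0 < |t − 5| < delta gives both |t − 5| < 2 and |t − 5| < eps/610, so |(-5t^3 - 6t^2 + 7t - 4) + 744| < eps.

delta = min(2, eps/610)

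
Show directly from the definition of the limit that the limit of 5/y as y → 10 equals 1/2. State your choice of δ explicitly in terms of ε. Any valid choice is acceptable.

δ = min(5, 10ε)

Let ε > 0. We seek δ > 0 such that 0 < |y − 10| < δ implies |5/y − (1/2)| < ε.
|5/y − (1/2)| = 5·|10 − y|/(10·|y|) = 5|y − 10|/(10|y|).
Require δ ≤ 5 so that |y| > 10 − 5 = 5, hence 10|y| > 50.
Then |5/y − (1/2)| < 5|y − 10|/50, which is < ε when |y − 10| < 10ε.
Take δ = min(5, 10ε). Then 0 < |y − 10| < δ gives both |y − 10| < 5 and |y − 10| < 10ε, so |5/y − (1/2)| < ε.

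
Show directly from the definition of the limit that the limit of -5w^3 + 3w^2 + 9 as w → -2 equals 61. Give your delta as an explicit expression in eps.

delta = min(1, eps/110)

Let eps > 0 be given. We want delta > 0 such that 0 < |w + 2| < delta implies |(-5w^3 + 3w^2 + 9) − 61| < eps.
(-5w^3 + 3w^2 + 9) − 61 = -5w^3 + 3w^2 - 52 = (w + 2)(-5w^2 + 13w - 26).
So |(-5w^3 + 3w^2 + 9) − 61| = |w + 2|·|-5w^2 + 13w - 26|.
Require delta ≤ 1. Then |w + 2| < 1 gives |w| < 3, and by the triangle inequality |-5w^2 + 13w - 26| ≤ 5·3^2 + 13·3 + 26 = 110.
Hence |(-5w^3 + 3w^2 + 9) − 61| ≤ 110|w + 2| < eps provided |w + 2| < eps/110.
Choosing delta = min(1, eps/110) ensures both conditions, hence |(-5w^3 + 3w^2 + 9) − 61| < eps.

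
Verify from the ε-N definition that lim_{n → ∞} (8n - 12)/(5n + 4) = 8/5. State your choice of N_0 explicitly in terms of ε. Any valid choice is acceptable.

N_0 = (92/25)/ε

Let ε > 0 be given. For n ≥ 1, |(8n - 12)/(5n + 4) − (8/5)| = |-92|/(5(5n + 4)) = 92/(5(5n + 4)).
Since 5n + 4 ≥ 5n for n ≥ 1, this is ≤ 92/(5·5n) = (92/25)/n.
So |(8n - 12)/(5n + 4) − (8/5)| < ε whenever n > (92/25)/ε.
Take N_0 = (92/25)/ε. If n > N_0 then |(8n - 12)/(5n + 4) − (8/5)| ≤ (92/25)/n < ε.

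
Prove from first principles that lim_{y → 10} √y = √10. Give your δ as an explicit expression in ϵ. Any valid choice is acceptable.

Let ϵ > 0 be given. We want δ > 0 such that 0 < |y − 10| < δ implies |√y − √10| < ϵ.
Rationalise: √y − √10 = (y − 10)/(√y + √10), so |√y − √10| = |y − 10|/(√y + √10).
Restrict δ ≤ 10 so that |y − 10| < 10 forces y > 0, and then √y + √10 > √10.
Hence |√y − √10| < |y − 10|/√10, which is < ϵ once |y − 10| < √10·ϵ.
Take δ = min(10, √10·ϵ). If 0 < |y − 10| < δ then y > 0 and |√y − √10| < |y − 10|/√10 < ϵ.

δ = min(10, √10·ϵ)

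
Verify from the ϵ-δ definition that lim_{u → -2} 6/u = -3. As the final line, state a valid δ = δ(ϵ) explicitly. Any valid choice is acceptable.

Suppose ϵ > 0. We seek δ > 0 such that 0 < |u + 2| < δ implies |6/u + 3| < ϵ.
|6/u + 3| = 6·|-2 − u|/(2·|u|) = 6|u + 2|/(2|u|).
Restrict δ ≤ 1. Then |u + 2| < 1 gives |u| > 1, so 2|u| > 2.
Then |6/u + 3| < 6|u + 2|/2, which is < ϵ when |u + 2| < (1/3)ϵ.
Take δ = min(1, (1/3)ϵ). Then 0 < |u + 2| < δ gives both |u + 2| < 1 and |u + 2| < (1/3)ϵ, so |6/u + 3| < ϵ.

δ = min(1, (1/3)ϵ)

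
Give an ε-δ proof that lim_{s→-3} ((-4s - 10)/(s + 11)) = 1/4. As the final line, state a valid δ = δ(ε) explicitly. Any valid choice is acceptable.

δ = min(4, (16/17)ε)

Let ε > 0 be given. We want δ > 0 with 0 < |s + 3| < δ ⇒ |(-4s - 10)/(s + 11) − (1/4)| < ε.
Combining over a common denominator, (-4s - 10)/(s + 11) − (1/4) = [(-4s - 10)·8 − 2·(s + 11)] / [8·(s + 11)] = -34(s + 3) / (8(s + 11)).
So |(-4s - 10)/(s + 11) − (1/4)| = 34|s + 3| / (8·|s + 11|).
Restrict δ ≤ 4. Then |s + 3| < 4 gives |s + 11| = |(s + 3) + 8| ≥ 8 − 4 = 4.
Hence |(-4s - 10)/(s + 11) − (1/4)| < 34|s + 3|/(8·4) = (17/16)|s + 3|, which is < ε once |s + 3| < (16/17)ε.
Take δ = min(4, (16/17)ε). Then 0 < |s + 3| < δ forces both bounds, so |(-4s - 10)/(s + 11) − (1/4)| < ε.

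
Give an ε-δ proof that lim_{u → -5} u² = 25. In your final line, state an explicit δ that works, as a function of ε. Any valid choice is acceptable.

δ = min(1, ε/11)

Fix ε > 0. We seek δ > 0 with 0 < |u + 5| < δ ⇒ |u² − 25| < ε.
Factor: u² − 25 = (u + 5)(u - 5), so |u² − 25| = |u + 5|·|u - 5|.
Restrict δ ≤ 1. Then |u + 5| < 1 gives |u| < 6, so by the triangle inequality |u - 5| ≤ 6 + 5 = 11.
Hence |u² − 25| ≤ 11|u + 5|, which is < ε once |u + 5| < ε/11.
Take δ = min(1, ε/11). If 0 < |u + 5| < δ then both bounds hold and |u² − 25| ≤ 11|u + 5| < 11·(ε/11) = ε.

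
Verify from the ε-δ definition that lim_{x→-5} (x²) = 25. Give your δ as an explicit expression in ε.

Let ε > 0 be given. We seek δ > 0 with 0 < |x + 5| < δ ⇒ |x² − 25| < ε.
Factor: x² − 25 = (x + 5)(x - 5), so |x² − 25| = |x + 5|·|x - 5|.
Impose δ ≤ 2 so that |x| < 7; then |x - 5| ≤ 12.
Hence |x² − 25| ≤ 12|x + 5|, which is < ε once |x + 5| < ε/12.
Take δ = min(2, ε/12). If 0 < |x + 5| < δ then both bounds hold and |x² − 25| ≤ 12|x + 5| < 12·(ε/12) = ε.

δ = min(2, ε/12)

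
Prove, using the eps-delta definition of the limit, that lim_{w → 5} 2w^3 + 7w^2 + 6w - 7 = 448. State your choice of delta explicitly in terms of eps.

delta = min(1, eps/265)

Fix eps > 0. We want delta > 0 such that 0 < |w − 5| < delta implies |(2w^3 + 7w^2 + 6w - 7) − 448| < eps.
(2w^3 + 7w^2 + 6w - 7) − 448 = 2w^3 + 7w^2 + 6w - 455 = (w − 5)(2w^2 + 17w + 91).
So |(2w^3 + 7w^2 + 6w - 7) − 448| = |w − 5|·|2w^2 + 17w + 91|.
Assume first that |w − 5| < 1, so |w| < 6. Then |2w^2 + 17w + 91| ≤ 2·6^2 + 17·6 + 91 = 265.
Hence |(2w^3 + 7w^2 + 6w - 7) − 448| ≤ 265|w − 5| < eps provided |w − 5| < eps/265.
Take delta = min(1, eps/265). Then 0 < |w − 5| < delta gives both |w − 5| < 1 and |w − 5| < eps/265, so |(2w^3 + 7w^2 + 6w - 7) − 448| < eps.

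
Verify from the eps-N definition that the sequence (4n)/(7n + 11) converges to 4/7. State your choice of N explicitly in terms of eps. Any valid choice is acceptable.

Fix eps > 0. For n ≥ 1, |(4n)/(7n + 11) − (4/7)| = |-44|/(7(7n + 11)) = 44/(7(7n + 11)).
Since 7n + 11 ≥ 7n for n ≥ 1, this is ≤ 44/(7·7n) = (44/49)/n.
So |(4n)/(7n + 11) − (4/7)| < eps whenever n > (44/49)/eps.
Take N = (44/49)/eps. If n > N then |(4n)/(7n + 11) − (4/7)| ≤ (44/49)/n < eps.

N = (44/49)/eps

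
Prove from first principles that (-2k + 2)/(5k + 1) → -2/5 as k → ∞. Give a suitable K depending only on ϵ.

Fix ϵ > 0. For k ≥ 1, |(-2k + 2)/(5k + 1) + 2/5| = |12|/(5(5k + 1)) = 12/(5(5k + 1)).
Since 5k + 1 ≥ 5k for k ≥ 1, this is ≤ 12/(5·5k) = (12/25)/k.
So |(-2k + 2)/(5k + 1) + 2/5| < ϵ whenever k > (12/25)/ϵ.
Take K = (12/25)/ϵ. If k > K then |(-2k + 2)/(5k + 1) + 2/5| ≤ (12/25)/k < ϵ.

K = (12/25)/ϵ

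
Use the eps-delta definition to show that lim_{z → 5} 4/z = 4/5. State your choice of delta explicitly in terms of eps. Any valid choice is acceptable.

delta = min(5/2, (25/8)eps)

Suppose eps > 0. We seek delta > 0 such that 0 < |z − 5| < delta implies |4/z − (4/5)| < eps.
|4/z − (4/5)| = 4·|5 − z|/(5·|z|) = 4|z − 5|/(5|z|).
Require delta ≤ 5/2 so that |z| > 5 − 5/2 = 5/2, hence 5|z| > 25/2.
Then |4/z − (4/5)| < 4|z − 5|/(25/2), which is < eps when |z − 5| < (25/8)eps.
Take delta = min(5/2, (25/8)eps). Then 0 < |z − 5| < delta gives both |z − 5| < 5/2 and |z − 5| < (25/8)eps, so |4/z − (4/5)| < eps.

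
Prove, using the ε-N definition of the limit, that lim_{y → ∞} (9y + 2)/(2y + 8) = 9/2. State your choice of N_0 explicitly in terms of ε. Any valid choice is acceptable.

N_0 = 17/ε

Let ε > 0. We seek N_0 > 0 such that y > N_0 implies |(9y + 2)/(2y + 8) − (9/2)| < ε.
(9y + 2)/(2y + 8) − (9/2) = (2(9y + 2) − 9(2y + 8)) / (2(2y + 8)) = -68/(2(2y + 8)).
For y > 0 we have 2y + 8 > 2y, so |(9y + 2)/(2y + 8) − (9/2)| = 68/(2(2y + 8)) < 68/(2·2y) = 17/y.
Thus |(9y + 2)/(2y + 8) − (9/2)| < ε whenever y > 17/ε.
Take N_0 = 17/ε. If y > N_0 then |(9y + 2)/(2y + 8) − (9/2)| < 17/y < ε.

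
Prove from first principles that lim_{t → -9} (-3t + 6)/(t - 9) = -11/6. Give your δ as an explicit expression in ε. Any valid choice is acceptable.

δ = min(9, (54/7)ε)

Fix ε > 0. We want δ > 0 with 0 < |t + 9| < δ ⇒ |(-3t + 6)/(t - 9) + 11/6| < ε.
Combining over a common denominator, (-3t + 6)/(t - 9) + 11/6 = [(-3t + 6)·(-18) − 33·(t - 9)] / [(-18)·(t - 9)] = 21(t + 9) / ((-18)(t - 9)).
So |(-3t + 6)/(t - 9) + 11/6| = 21|t + 9| / (18·|t − 9|).
Restrict δ ≤ 9. Then |t + 9| < 9 gives |t − 9| = |(t + 9) + (-18)| ≥ 18 − 9 = 9.
Hence |(-3t + 6)/(t - 9) + 11/6| < 21|t + 9|/(18·9) = (7/54)|t + 9|, which is < ε once |t + 9| < (54/7)ε.
Take δ = min(9, (54/7)ε). Then 0 < |t + 9| < δ forces both bounds, so |(-3t + 6)/(t - 9) + 11/6| < ε.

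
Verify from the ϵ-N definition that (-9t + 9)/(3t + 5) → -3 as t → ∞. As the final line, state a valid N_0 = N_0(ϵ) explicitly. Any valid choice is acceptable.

Let ϵ > 0 be given. We seek N_0 > 0 such that t > N_0 implies |(-9t + 9)/(3t + 5) + 3| < ϵ.
(-9t + 9)/(3t + 5) + 3 = (3(-9t + 9) − (-9)(3t + 5)) / (3(3t + 5)) = 72/(3(3t + 5)).
For t > 0 we have 3t + 5 > 3t, so |(-9t + 9)/(3t + 5) + 3| = 72/(3(3t + 5)) < 72/(3·3t) = 8/t.
Thus |(-9t + 9)/(3t + 5) + 3| < ϵ whenever t > 8/ϵ.
Take N_0 = 8/ϵ. If t > N_0 then |(-9t + 9)/(3t + 5) + 3| < 8/t < ϵ.

N_0 = 8/ϵ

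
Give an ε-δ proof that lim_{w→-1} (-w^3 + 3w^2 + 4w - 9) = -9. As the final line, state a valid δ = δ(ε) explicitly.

Let ε > 0 be given. We want δ > 0 such that 0 < |w + 1| < δ implies |(-w^3 + 3w^2 + 4w - 9) + 9| < ε.
(-w^3 + 3w^2 + 4w - 9) + 9 = -w^3 + 3w^2 + 4w = (w + 1)(-w^2 + 4w).
So |(-w^3 + 3w^2 + 4w - 9) + 9| = |w + 1|·|-w^2 + 4w|.
Assume first that |w + 1| < 2, so |w| < 3. Then |-w^2 + 4w| ≤ 3^2 + 4·3 = 21.
Hence |(-w^3 + 3w^2 + 4w - 9) + 9| ≤ 21|w + 1| < ε provided |w + 1| < ε/21.
Choosing δ = min(2, ε/21) ensures both conditions, hence |(-w^3 + 3w^2 + 4w - 9) + 9| < ε.

δ = min(2, ε/21)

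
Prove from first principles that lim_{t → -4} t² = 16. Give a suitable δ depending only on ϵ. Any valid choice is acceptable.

Let ϵ > 0 be given. We seek δ > 0 with 0 < |t + 4| < δ ⇒ |t² − 16| < ϵ.
Factor: t² − 16 = (t + 4)(t - 4), so |t² − 16| = |t + 4|·|t - 4|.
Impose δ ≤ 1 so that |t| < 5; then |t - 4| ≤ 9.
Hence |t² − 16| ≤ 9|t + 4|, which is < ϵ once |t + 4| < ϵ/9.
Take δ = min(1, ϵ/9). If 0 < |t + 4| < δ then both bounds hold and |t² − 16| ≤ 9|t + 4| < 9·(ϵ/9) = ϵ.

δ = min(1, ϵ/9)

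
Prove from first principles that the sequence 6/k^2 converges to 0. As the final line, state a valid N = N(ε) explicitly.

N = (6/ε)^{1/2}

Suppose ε > 0. For k ≥ 1, |6/k^2 − 0| = 6/k^2.
6/k^2 < ε ⇔ k^2 > 6/ε ⇔ k > (6/ε)^{1/2}.
Take N = (6/ε)^{1/2}. Then k > N implies 6/k^2 < ε.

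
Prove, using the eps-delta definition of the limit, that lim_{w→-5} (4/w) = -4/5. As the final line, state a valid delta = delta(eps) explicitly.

Fix eps > 0. We seek delta > 0 such that 0 < |w + 5| < delta implies |4/w + 4/5| < eps.
|4/w + 4/5| = 4·|-5 − w|/(5·|w|) = 4|w + 5|/(5|w|).
Restrict delta ≤ 5/2. Then |w + 5| < 5/2 gives |w| > 5/2, so 5|w| > 25/2.
Then |4/w + 4/5| < 4|w + 5|/(25/2), which is < eps when |w + 5| < (25/8)eps.
Take delta = min(5/2, (25/8)eps). Then 0 < |w + 5| < delta gives both |w + 5| < 5/2 and |w + 5| < (25/8)eps, so |4/w + 4/5| < eps.

delta = min(5/2, (25/8)eps)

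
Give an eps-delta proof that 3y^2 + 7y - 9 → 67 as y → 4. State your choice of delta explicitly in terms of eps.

delta = min(1, eps/34)

Fix eps > 0. We want delta > 0 such that 0 < |y − 4| < delta implies |(3y^2 + 7y - 9) − 67| < eps.
(3y^2 + 7y - 9) − 67 = 3y^2 + 7y - 76 = (y − 4)(3y + 19).
So |(3y^2 + 7y - 9) − 67| = |y − 4|·|3y + 19|.
Require delta ≤ 1. Then |y − 4| < 1 gives |y| < 5, and by the triangle inequality |3y + 19| ≤ 3·5 + 19 = 34.
Hence |(3y^2 + 7y - 9) − 67| ≤ 34|y − 4| < eps provided |y − 4| < eps/34.
Take delta = min(1, eps/34). Then 0 < |y − 4| < delta gives both |y − 4| < 1 and |y − 4| < eps/34, so |(3y^2 + 7y - 9) − 67| < eps.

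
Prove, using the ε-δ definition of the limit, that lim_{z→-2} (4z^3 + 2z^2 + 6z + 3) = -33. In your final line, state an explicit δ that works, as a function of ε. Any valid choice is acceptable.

Suppose ε > 0. We want δ > 0 such that 0 < |z + 2| < δ implies |(4z^3 + 2z^2 + 6z + 3) + 33| < ε.
(4z^3 + 2z^2 + 6z + 3) + 33 = 4z^3 + 2z^2 + 6z + 36 = (z + 2)(4z^2 - 6z + 18).
So |(4z^3 + 2z^2 + 6z + 3) + 33| = |z + 2|·|4z^2 - 6z + 18|.
Assume first that |z + 2| < 2, so |z| < 4. Then |4z^2 - 6z + 18| ≤ 4·4^2 + 6·4 + 18 = 106.
Hence |(4z^3 + 2z^2 + 6z + 3) + 33| ≤ 106|z + 2| < ε provided |z + 2| < ε/106.
Choosing δ = min(2, ε/106) ensures both conditions, hence |(4z^3 + 2z^2 + 6z + 3) + 33| < ε.

δ = min(2, ε/106)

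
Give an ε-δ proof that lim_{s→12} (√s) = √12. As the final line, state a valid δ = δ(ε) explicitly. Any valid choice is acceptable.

Fix ε > 0. We want δ > 0 such that 0 < |s − 12| < δ implies |√s − √12| < ε.
Rationalise: √s − √12 = (s − 12)/(√s + √12), so |√s − √12| = |s − 12|/(√s + √12).
Restrict δ ≤ 12 so that |s − 12| < 12 forces s > 0, and then √s + √12 > √12.
Hence |√s − √12| < |s − 12|/√12, which is < ε once |s − 12| < √12·ε.
Take δ = min(12, √12·ε). If 0 < |s − 12| < δ then s > 0 and |√s − √12| < |s − 12|/√12 < ε.

δ = min(12, √12·ε)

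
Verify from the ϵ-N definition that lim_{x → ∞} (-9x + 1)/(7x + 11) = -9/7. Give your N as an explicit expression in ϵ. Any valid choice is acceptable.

Let ϵ > 0. We seek N > 0 such that x > N implies |(-9x + 1)/(7x + 11) + 9/7| < ϵ.
(-9x + 1)/(7x + 11) + 9/7 = (7(-9x + 1) − (-9)(7x + 11)) / (7(7x + 11)) = 106/(7(7x + 11)).
For x > 0 we have 7x + 11 > 7x, so |(-9x + 1)/(7x + 11) + 9/7| = 106/(7(7x + 11)) < 106/(7·7x) = (106/49)/x.
Thus |(-9x + 1)/(7x + 11) + 9/7| < ϵ whenever x > (106/49)/ϵ.
Take N = (106/49)/ϵ. If x > N then |(-9x + 1)/(7x + 11) + 9/7| < (106/49)/x < ϵ.

N = (106/49)/ϵ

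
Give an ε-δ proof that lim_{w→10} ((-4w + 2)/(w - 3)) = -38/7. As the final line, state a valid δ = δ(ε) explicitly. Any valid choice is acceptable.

Let ε > 0 be given. We want δ > 0 with 0 < |w − 10| < δ ⇒ |(-4w + 2)/(w - 3) + 38/7| < ε.
Combining over a common denominator, (-4w + 2)/(w - 3) + 38/7 = [(-4w + 2)·7 − (-38)·(w - 3)] / [7·(w - 3)] = 10(w − 10) / (7(w - 3)).
So |(-4w + 2)/(w - 3) + 38/7| = 10|w − 10| / (7·|w − 3|).
Restrict δ ≤ 7/2. Then |w − 10| < 7/2 gives |w − 3| = |(w − 10) + 7| ≥ 7 − 7/2 = 7/2.
Hence |(-4w + 2)/(w - 3) + 38/7| < 10|w − 10|/(7·(7/2)) = (20/49)|w − 10|, which is < ε once |w − 10| < (49/20)ε.
Take δ = min(7/2, (49/20)ε). Then 0 < |w − 10| < δ forces both bounds, so |(-4w + 2)/(w - 3) + 38/7| < ε.

δ = min(7/2, (49/20)ε)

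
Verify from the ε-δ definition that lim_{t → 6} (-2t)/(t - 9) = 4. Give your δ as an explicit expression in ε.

δ = min(3/2, (1/4)ε)

Fix ε > 0. We want δ > 0 with 0 < |t − 6| < δ ⇒ |(-2t)/(t - 9) − 4| < ε.
Combining over a common denominator, (-2t)/(t - 9) − 4 = [(-2t)·(-3) − (-12)·(t - 9)] / [(-3)·(t - 9)] = 18(t − 6) / ((-3)(t - 9)).
So |(-2t)/(t - 9) − 4| = 18|t − 6| / (3·|t − 9|).
Require δ ≤ 3/2, so |t − 9| ≥ |-3| − |t − 6| > 3 − 3/2 = 3/2.
Hence |(-2t)/(t - 9) − 4| < 18|t − 6|/(3·(3/2)) = 4|t − 6|, which is < ε once |t − 6| < (1/4)ε.
Take δ = min(3/2, (1/4)ε). Then 0 < |t − 6| < δ forces both bounds, so |(-2t)/(t - 9) − 4| < ε.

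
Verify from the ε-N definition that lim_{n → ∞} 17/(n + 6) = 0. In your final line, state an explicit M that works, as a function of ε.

Let ε > 0 be given. For n ≥ 1, |17/(n + 6) − 0| = 17/(n + 6) ≤ 17/n.
We need 17/n < ε, i.e. n > 17/ε.
Take M = 17/ε. If n > M then |17/(n + 6)| ≤ 17/n < ε.

M = 17/ε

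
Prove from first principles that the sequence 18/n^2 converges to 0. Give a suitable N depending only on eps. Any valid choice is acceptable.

N = (18/eps)^{1/2}

Suppose eps > 0. For n ≥ 1, |18/n^2 − 0| = 18/n^2.
18/n^2 < eps ⇔ n^2 > 18/eps ⇔ n > (18/eps)^{1/2}.
Take N = (18/eps)^{1/2}. Then n > N implies 18/n^2 < eps.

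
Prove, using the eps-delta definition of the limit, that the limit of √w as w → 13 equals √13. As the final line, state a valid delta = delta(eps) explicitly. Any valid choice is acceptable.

delta = min(13, √13·eps)

Suppose eps > 0. We want delta > 0 such that 0 < |w − 13| < delta implies |√w − √13| < eps.
Rationalise: √w − √13 = (w − 13)/(√w + √13), so |√w − √13| = |w − 13|/(√w + √13).
Restrict delta ≤ 13 so that |w − 13| < 13 forces w > 0, and then √w + √13 > √13.
Hence |√w − √13| < |w − 13|/√13, which is < eps once |w − 13| < √13·eps.
Take delta = min(13, √13·eps). If 0 < |w − 13| < delta then w > 0 and |√w − √13| < |w − 13|/√13 < eps.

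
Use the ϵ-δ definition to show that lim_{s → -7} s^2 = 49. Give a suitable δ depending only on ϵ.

δ = min(1, ϵ/15)

Let ϵ > 0. We seek δ > 0 with 0 < |s + 7| < δ ⇒ |s^2 − 49| < ϵ.
Factor: s^2 − 49 = (s + 7)(s - 7), so |s^2 − 49| = |s + 7|·|s - 7|.
Impose δ ≤ 1 so that |s| < 8; then |s - 7| ≤ 15.
Hence |s^2 − 49| ≤ 15|s + 7|, which is < ϵ once |s + 7| < ϵ/15.
Take δ = min(1, ϵ/15). If 0 < |s + 7| < δ then both bounds hold and |s^2 − 49| ≤ 15|s + 7| < 15·(ϵ/15) = ϵ.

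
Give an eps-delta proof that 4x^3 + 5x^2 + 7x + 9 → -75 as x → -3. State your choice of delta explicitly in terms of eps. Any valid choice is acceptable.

Fix eps > 0. We want delta > 0 such that 0 < |x + 3| < delta implies |(4x^3 + 5x^2 + 7x + 9) + 75| < eps.
(4x^3 + 5x^2 + 7x + 9) + 75 = 4x^3 + 5x^2 + 7x + 84 = (x + 3)(4x^2 - 7x + 28).
So |(4x^3 + 5x^2 + 7x + 9) + 75| = |x + 3|·|4x^2 - 7x + 28|.
Assume first that |x + 3| < 1, so |x| < 4. Then |4x^2 - 7x + 28| ≤ 4·4^2 + 7·4 + 28 = 120.
Hence |(4x^3 + 5x^2 + 7x + 9) + 75| ≤ 120|x + 3| < eps provided |x + 3| < eps/120.
Choosing delta = min(1, eps/120) ensures both conditions, hence |(4x^3 + 5x^2 + 7x + 9) + 75| < eps.

delta = min(1, eps/120)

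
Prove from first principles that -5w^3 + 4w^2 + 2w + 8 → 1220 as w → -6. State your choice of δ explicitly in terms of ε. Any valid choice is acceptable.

δ = min(1, ε/685)

Suppose ε > 0. We want δ > 0 such that 0 < |w + 6| < δ implies |(-5w^3 + 4w^2 + 2w + 8) − 1220| < ε.
(-5w^3 + 4w^2 + 2w + 8) − 1220 = -5w^3 + 4w^2 + 2w - 1212 = (w + 6)(-5w^2 + 34w - 202).
So |(-5w^3 + 4w^2 + 2w + 8) − 1220| = |w + 6|·|-5w^2 + 34w - 202|.
Require δ ≤ 1. Then |w + 6| < 1 gives |w| < 7, and by the triangle inequality |-5w^2 + 34w - 202| ≤ 5·7^2 + 34·7 + 202 = 685.
Hence |(-5w^3 + 4w^2 + 2w + 8) − 1220| ≤ 685|w + 6| < ε provided |w + 6| < ε/685.
Take δ = min(1, ε/685). Then 0 < |w + 6| < δ gives both |w + 6| < 1 and |w + 6| < ε/685, so |(-5w^3 + 4w^2 + 2w + 8) − 1220| < ε.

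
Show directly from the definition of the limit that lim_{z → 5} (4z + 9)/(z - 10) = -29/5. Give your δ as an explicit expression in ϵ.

δ = min(5/2, (25/98)ϵ)

Let ϵ > 0. We want δ > 0 with 0 < |z − 5| < δ ⇒ |(4z + 9)/(z - 10) + 29/5| < ϵ.
Combining over a common denominator, (4z + 9)/(z - 10) + 29/5 = [(4z + 9)·(-5) − 29·(z - 10)] / [(-5)·(z - 10)] = -49(z − 5) / ((-5)(z - 10)).
So |(4z + 9)/(z - 10) + 29/5| = 49|z − 5| / (5·|z − 10|).
Require δ ≤ 5/2, so |z − 10| ≥ |-5| − |z − 5| > 5 − 5/2 = 5/2.
Hence |(4z + 9)/(z - 10) + 29/5| < 49|z − 5|/(5·(5/2)) = (98/25)|z − 5|, which is < ϵ once |z − 5| < (25/98)ϵ.
Take δ = min(5/2, (25/98)ϵ). Then 0 < |z − 5| < δ forces both bounds, so |(4z + 9)/(z - 10) + 29/5| < ϵ.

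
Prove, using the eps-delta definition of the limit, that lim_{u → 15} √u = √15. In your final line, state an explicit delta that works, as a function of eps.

delta = min(15, √15·eps)

Fix eps > 0. We want delta > 0 such that 0 < |u − 15| < delta implies |√u − √15| < eps.
Multiplying by the conjugate, |√u − √15| = |u − 15|/(√u + √15).
Restrict delta ≤ 15 so that |u − 15| < 15 forces u > 0, and then √u + √15 > √15.
Hence |√u − √15| < |u − 15|/√15, which is < eps once |u − 15| < √15·eps.
Take delta = min(15, √15·eps). If 0 < |u − 15| < delta then u > 0 and |√u − √15| < |u − 15|/√15 < eps.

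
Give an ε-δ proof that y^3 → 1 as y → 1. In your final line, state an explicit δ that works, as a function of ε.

Suppose ε > 0. We seek δ > 0 with 0 < |y − 1| < δ ⇒ |y^3 − 1| < ε.
Factor: y^3 − 1 = (y − 1)(y^2 + y + 1), so |y^3 − 1| = |y − 1|·|y^2 + y + 1|.
Impose δ ≤ 1 so that |y| < 2; then |y^2 + y + 1| ≤ 7.
Hence |y^3 − 1| ≤ 7|y − 1|, which is < ε once |y − 1| < ε/7.
Take δ = min(1, ε/7). If 0 < |y − 1| < δ then both bounds hold and |y^3 − 1| ≤ 7|y − 1| < 7·(ε/7) = ε.

δ = min(1, ε/7)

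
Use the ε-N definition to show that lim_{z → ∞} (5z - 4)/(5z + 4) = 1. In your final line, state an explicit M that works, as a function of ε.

Let ε > 0. We seek M > 0 such that z > M implies |(5z - 4)/(5z + 4) − 1| < ε.
(5z - 4)/(5z + 4) − 1 = (5(5z - 4) − 5(5z + 4)) / (5(5z + 4)) = -40/(5(5z + 4)).
For z > 0 we have 5z + 4 > 5z, so |(5z - 4)/(5z + 4) − 1| = 40/(5(5z + 4)) < 40/(5·5z) = (8/5)/z.
Thus |(5z - 4)/(5z + 4) − 1| < ε whenever z > (8/5)/ε.
Take M = (8/5)/ε. If z > M then |(5z - 4)/(5z + 4) − 1| < (8/5)/z < ε.

M = (8/5)/ε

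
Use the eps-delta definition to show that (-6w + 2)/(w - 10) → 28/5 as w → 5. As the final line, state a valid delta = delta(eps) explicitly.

Suppose eps > 0. We want delta > 0 with 0 < |w − 5| < delta ⇒ |(-6w + 2)/(w - 10) − (28/5)| < eps.
Combining over a common denominator, (-6w + 2)/(w - 10) − (28/5) = [(-6w + 2)·(-5) − (-28)·(w - 10)] / [(-5)·(w - 10)] = 58(w − 5) / ((-5)(w - 10)).
So |(-6w + 2)/(w - 10) − (28/5)| = 58|w − 5| / (5·|w − 10|).
Require delta ≤ 5/2, so |w − 10| ≥ |-5| − |w − 5| > 5 − 5/2 = 5/2.
Hence |(-6w + 2)/(w - 10) − (28/5)| < 58|w − 5|/(5·(5/2)) = (116/25)|w − 5|, which is < eps once |w − 5| < (25/116)eps.
Take delta = min(5/2, (25/116)eps). Then 0 < |w − 5| < delta forces both bounds, so |(-6w + 2)/(w - 10) − (28/5)| < eps.

delta = min(5/2, (25/116)eps)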